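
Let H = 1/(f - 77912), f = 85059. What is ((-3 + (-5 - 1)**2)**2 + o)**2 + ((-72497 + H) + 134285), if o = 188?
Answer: 12096419000/7147 ≈ 1.6925e+6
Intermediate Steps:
H = 1/7147 (H = 1/(85059 - 77912) = 1/7147 ≈ 0.00013992)
((-3 + (-5 - 1)**2)**2 + o)**2 + ((-72497 + H) + 134285) = ((-3 + (-5 - 1)**2)**2 + 188)**2 + ((-72497 + 1/7147) + 134285) = ((-3 + (-6)**2)**2 + 188)**2 + (-518136058/7147 + 134285) = ((-3 + 36)**2 + 188)**2 + 441598837/7147 = (33**2 + 188)**2 + 441598837/7147 = (1089 + 188)**2 + 441598837/7147 = 1277**2 + 441598837/7147 = 1630729 + 441598837/7147 = 12096419000/7147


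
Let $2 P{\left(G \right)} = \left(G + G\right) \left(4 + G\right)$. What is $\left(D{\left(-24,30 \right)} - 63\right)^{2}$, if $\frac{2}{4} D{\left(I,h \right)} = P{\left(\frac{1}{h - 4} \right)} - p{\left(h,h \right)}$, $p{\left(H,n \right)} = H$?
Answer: $\frac{1719677961}{114244} \approx 15053.0$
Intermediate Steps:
$P{\left(G \right)} = G \left(4 + G\right)$ ($P{\left(G \right)} = \frac{\left(G + G\right) \left(4 + G\right)}{2} = \frac{2 G \left(4 + G\right)}{2} = G \left(4 + G\right)$)
$D{\left(I,h \right)} = - 2 h + \frac{2 \left(4 + \frac{1}{-4 + h}\right)}{-4 + h}$ ($D{\left(I,h \right)} = 2 \left(\frac{4 + \frac{1}{h - 4}}{h - 4} - h\right) = 2 \left(\frac{4 + \frac{1}{-4 + h}}{-4 + h} - h\right) = 2 \left(- h + \frac{4 + \frac{1}{-4 + h}}{-4 + h}\right) = - 2 h + \frac{2 \left(4 + \frac{1}{-4 + h}\right)}{-4 + h}$)
$\left(D{\left(-24,30 \right)} - 63\right)^{2} = \left(\frac{2 \left(-15 + 4 \cdot 30 - 30 \left(-4 + 30\right)^{2}\right)}{\left(-4 + 30\right)^{2}} - 63\right)^{2} = \left(\frac{2 \left(-15 + 120 - 30 \cdot 26^{2}\right)}{676} - 63\right)^{2} = \left(2 \cdot \frac{1}{676} \left(-15 + 120 - 30 \cdot 676\right) - 63\right)^{2} = \left(2 \cdot \frac{1}{676} \left(-15 + 120 - 20280\right) - 63\right)^{2} = \left(2 \cdot \frac{1}{676} \left(-20175\right) - 63\right)^{2} = \left(- \frac{20175}{338} - 63\right)^{2} = \left(- \frac{41469}{338}\right)^{2} = \frac{1719677961}{114244}$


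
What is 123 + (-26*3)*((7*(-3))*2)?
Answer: 3399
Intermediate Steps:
123 + (-26*3)*((7*(-3))*2) = 123 - (-1638)*2 = 123 - 78*(-42) = 123 + 3276 = 3399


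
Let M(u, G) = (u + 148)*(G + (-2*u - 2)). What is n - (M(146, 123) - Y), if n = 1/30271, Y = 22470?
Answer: 2202033625/30271 ≈ 72744.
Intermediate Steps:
n = 1/30271 ≈ 3.3035e-5
M(u, G) = (148 + u)*(-2 + G - 2*u) (M(u, G) = (148 + u)*(G + (-2 - 2*u)) = (148 + u)*(-2 + G - 2*u))
n - (M(146, 123) - Y) = 1/30271 - ((-296 - 298*146 - 2*146**2 + 148*123 + 123*146) - 1*22470) = 1/30271 - ((-296 - 43508 - 2*21316 + 18204 + 17958) - 22470) = 1/30271 - ((-296 - 43508 - 42632 + 18204 + 17958) - 22470) = 1/30271 - (-50274 - 22470) = 1/30271 - 1*(-72744) = 1/30271 + 72744 = 2202033625/30271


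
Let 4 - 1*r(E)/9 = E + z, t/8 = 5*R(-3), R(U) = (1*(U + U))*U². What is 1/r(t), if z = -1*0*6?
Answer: 1/19476 ≈ 5.1345e-5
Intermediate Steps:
z = 0 (z = 0*6 = 0)
R(U) = 2*U³ (R(U) = (1*(2*U))*U² = (2*U)*U² = 2*U³)
t = -2160 (t = 8*(5*(2*(-3)³)) = 8*(5*(2*(-27))) = 8*(5*(-54)) = 8*(-270) = -2160)
r(E) = 36 - 9*E (r(E) = 36 - 9*(E + 0) = 36 - 9*E)
1/r(t) = 1/(36 - 9*(-2160)) = 1/(36 + 19440) = 1/19476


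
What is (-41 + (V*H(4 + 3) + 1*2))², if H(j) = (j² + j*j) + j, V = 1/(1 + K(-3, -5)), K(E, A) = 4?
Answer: 324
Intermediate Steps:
V = ⅕ (V = 1/(1 + 4) = 1/5 = ⅕ ≈ 0.20000)
H(j) = j + 2*j² (H(j) = (j² + j²) + j = 2*j² + j = j + 2*j²)
(-41 + (V*H(4 + 3) + 1*2))² = (-41 + (((4 + 3)*(1 + 2*(4 + 3)))/5 + 1*2))² = (-41 + ((7*(1 + 2*7))/5 + 2))² = (-41 + ((7*(1 + 14))/5 + 2))² = (-41 + ((7*15)/5 + 2))² = (-41 + ((⅕)*105 + 2))² = (-41 + (21 + 2))² = (-41 + 23)² = (-18)² = 324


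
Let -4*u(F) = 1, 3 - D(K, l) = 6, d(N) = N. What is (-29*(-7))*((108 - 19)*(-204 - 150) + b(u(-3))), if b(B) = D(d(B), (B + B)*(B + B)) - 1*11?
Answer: -6398560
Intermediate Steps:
D(K, l) = -3 (D(K, l) = 3 - 1*6 = 3 - 6 = -3)
u(F) = -¼ (u(F) = -¼*1 = -¼)
b(B) = -14 (b(B) = -3 - 1*11 = -3 - 11 = -14)
(-29*(-7))*((108 - 19)*(-204 - 150) + b(u(-3))) = (-29*(-7))*((108 - 19)*(-204 - 150) - 14) = 203*(89*(-354) - 14) = 203*(-31506 - 14) = 203*(-31520) = -6398560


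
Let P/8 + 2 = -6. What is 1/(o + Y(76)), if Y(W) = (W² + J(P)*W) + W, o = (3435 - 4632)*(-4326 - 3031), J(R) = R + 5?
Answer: 1/8807697 ≈ 1.1354e-7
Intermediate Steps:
P = -64 (P = -16 + 8*(-6) = -16 - 48 = -64)
J(R) = 5 + R
o = 8806329 (o = -1197*(-7357) = 8806329)
Y(W) = W² - 58*W (Y(W) = (W² + (5 - 64)*W) + W = (W² - 59*W) + W = W² - 58*W)
1/(o + Y(76)) = 1/(8806329 + 76*(-58 + 76)) = 1/(8806329 + 76*18) = 1/(8806329 + 1368) = 1/8807697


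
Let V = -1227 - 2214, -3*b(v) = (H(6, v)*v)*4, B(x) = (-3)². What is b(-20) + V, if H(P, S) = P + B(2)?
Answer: -3041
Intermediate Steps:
B(x) = 9
H(P, S) = 9 + P (H(P, S) = P + 9 = 9 + P)
b(v) = -20*v (b(v) = -(9 + 6)*v*4/3 = -15*v*4/3 = -20*v)
V = -3441
b(-20) + V = -20*(-20) - 3441 = 400 - 3441 = -3041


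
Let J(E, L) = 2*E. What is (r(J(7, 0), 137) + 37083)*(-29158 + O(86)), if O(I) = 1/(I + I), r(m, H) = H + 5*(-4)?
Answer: -46641127500/43 ≈ -1.0847e+9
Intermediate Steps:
r(m, H) = -20 + H (r(m, H) = H - 20 = -20 + H)
O(I) = 1/(2*I)
(r(J(7, 0), 137) + 37083)*(-29158 + O(86)) = ((-20 + 137) + 37083)*(-29158 + (1/2)/86) = (117 + 37083)*(-29158 + (1/2)*(1/86)) = 37200*(-29158 + 1/172) = 37200*(-5015175/172) = -46641127500/43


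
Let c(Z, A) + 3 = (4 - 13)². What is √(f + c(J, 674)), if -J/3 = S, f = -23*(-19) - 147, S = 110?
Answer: 4*√23 ≈ 19.183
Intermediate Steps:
f = 290 (f = 437 - 147 = 290)
J = -330 (J = -3*110 = -330)
c(Z, A) = 78 (c(Z, A) = -3 + (4 - 13)² = -3 + (-9)² = -3 + 81 = 78)
√(f + c(J, 674)) = √(290 + 78) = √368 = 4*√23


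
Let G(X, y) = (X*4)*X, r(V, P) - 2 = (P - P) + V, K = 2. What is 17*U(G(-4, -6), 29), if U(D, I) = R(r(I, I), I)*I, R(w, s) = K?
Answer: 986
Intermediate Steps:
r(V, P) = 2 + V (r(V, P) = 2 + ((P - P) + V) = 2 + (0 + V) = 2 + V)
R(w, s) = 2
G(X, y) = 4*X² (G(X, y) = (4*X)*X = 4*X²)
U(D, I) = 2*I
17*U(G(-4, -6), 29) = 17*(2*29) = 17*58 = 986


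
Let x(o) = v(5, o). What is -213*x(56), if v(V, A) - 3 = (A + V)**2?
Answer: -793212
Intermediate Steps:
v(V, A) = 3 + (A + V)**2
x(o) = 3 + (5 + o)**2 (x(o) = 3 + (o + 5)**2 = 3 + (5 + o)**2)
-213*x(56) = -213*(3 + (5 + 56)**2) = -213*(3 + 61**2) = -213*(3 + 3721) = -213*3724 = -793212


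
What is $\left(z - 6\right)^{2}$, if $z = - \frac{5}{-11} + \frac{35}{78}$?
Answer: $\frac{19123129}{736164} \approx 25.977$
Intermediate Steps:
$z = \frac{775}{858}$ ($z = \left(-5\right) \left(- \frac{1}{11}\right) + 35 \cdot \frac{1}{78} = \frac{5}{11} + \frac{35}{78} = \frac{775}{858} \approx 0.90326$)
$\left(z - 6\right)^{2} = \left(\frac{775}{858} - 6\right)^{2} = \left(- \frac{4373}{858}\right)^{2} = \frac{19123129}{736164}$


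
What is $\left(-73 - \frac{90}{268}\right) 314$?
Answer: $- \frac{1542839}{67} \approx -23027.0$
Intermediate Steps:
$\left(-73 - \frac{90}{268}\right) 314 = \left(-73 - \frac{45}{134}\right) 314 = \left(- \frac{9827}{134}\right) 314 = - \frac{1542839}{67}$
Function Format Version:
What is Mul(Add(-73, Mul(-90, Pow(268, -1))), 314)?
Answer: Rational(-1542839, 67) ≈ -23027.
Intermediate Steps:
Mul(Add(-73, Mul(-90, Pow(268, -1))), 314) = Mul(Add(-73, Mul(-90, Rational(1, 268))), 314) = Mul(Add(-73, Rational(-45, 134)), 314) = Mul(Rational(-9827, 134), 314) = Rational(-1542839, 67)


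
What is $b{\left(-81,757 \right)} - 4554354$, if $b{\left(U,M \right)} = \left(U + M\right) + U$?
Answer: $-4553759$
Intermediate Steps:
$b{\left(U,M \right)} = M + 2 U$ ($b{\left(U,M \right)} = \left(M + U\right) + U = M + 2 U$)
$b{\left(-81,757 \right)} - 4554354 = \left(757 + 2 \left(-81\right)\right) - 4554354 = \left(757 - 162\right) - 4554354 = 595 - 4554354 = -4553759$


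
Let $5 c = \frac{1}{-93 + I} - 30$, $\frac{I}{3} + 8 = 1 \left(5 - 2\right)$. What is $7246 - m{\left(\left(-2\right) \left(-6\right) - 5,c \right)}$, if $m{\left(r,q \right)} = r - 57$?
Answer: $7296$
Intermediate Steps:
$I = -15$ ($I = -24 + 3 \cdot 1 \left(5 - 2\right) = -24 + 3 \cdot 1 \cdot 3 = -24 + 3 \cdot 3 = -24 + 9 = -15$)
$c = - \frac{3241}{540}$ ($c = \frac{\frac{1}{-93 - 15} - 30}{5} = \frac{\frac{1}{-108} - 30}{5} = \frac{- \frac{1}{108} - 30}{5} = \frac{1}{5} \left(- \frac{3241}{108}\right) = - \frac{3241}{540} \approx -6.0019$)
$m{\left(r,q \right)} = -57 + r$ ($m{\left(r,q \right)} = r - 57 = -57 + r$)
$7246 - m{\left(\left(-2\right) \left(-6\right) - 5,c \right)} = 7246 - \left(-57 - -7\right) = 7246 - \left(-57 + \left(12 - 5\right)\right) = 7246 - \left(-57 + 7\right) = 7246 - -50 = 7246 + 50 = 7296$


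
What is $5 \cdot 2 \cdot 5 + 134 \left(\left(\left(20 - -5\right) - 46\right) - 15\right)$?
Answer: $-4774$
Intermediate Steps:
$5 \cdot 2 \cdot 5 + 134 \left(\left(\left(20 - -5\right) - 46\right) - 15\right) = 10 \cdot 5 + 134 \left(\left(\left(20 + 5\right) - 46\right) - 15\right) = 50 + 134 \left(\left(25 - 46\right) - 15\right) = 50 + 134 \left(-21 - 15\right) = 50 + 134 \left(-36\right) = 50 - 4824 = -4774$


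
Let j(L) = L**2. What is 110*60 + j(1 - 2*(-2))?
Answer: 6625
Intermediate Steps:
110*60 + j(1 - 2*(-2)) = 110*60 + (1 - 2*(-2))**2 = 6600 + (1 + 4)**2 = 6600 + 5**2 = 6600 + 25 = 6625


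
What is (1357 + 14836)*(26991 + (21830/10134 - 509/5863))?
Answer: 12985251100393529/29707821 ≈ 4.3710e+8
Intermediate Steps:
(1357 + 14836)*(26991 + (21830/10134 - 509/5863)) = 16193*(26991 + (21830*(1/10134) - 509*1/5863)) = 16193*(26991 + (10915/5067 - 509/5863)) = 16193*(26991 + 61415542/29707821) = 16193*(801905212153/29707821) = 12985251100393529/29707821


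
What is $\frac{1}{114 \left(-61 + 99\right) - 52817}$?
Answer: $- \frac{1}{48485} \approx -2.0625 \cdot 10^{-5}$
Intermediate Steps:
$\frac{1}{114 \left(-61 + 99\right) - 52817} = \frac{1}{114 \cdot 38 - 52817} = \frac{1}{4332 - 52817} = \frac{1}{-48485} = - \frac{1}{48485}$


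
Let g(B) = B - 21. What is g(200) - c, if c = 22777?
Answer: -22598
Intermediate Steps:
g(B) = -21 + B
g(200) - c = (-21 + 200) - 1*22777 = 179 - 22777 = -22598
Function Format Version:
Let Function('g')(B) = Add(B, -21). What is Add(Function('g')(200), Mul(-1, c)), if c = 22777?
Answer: -22598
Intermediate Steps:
Function('g')(B) = Add(-21, B)
Add(Function('g')(200), Mul(-1, c)) = Add(Add(-21, 200), Mul(-1, 22777)) = Add(179, -22777) = -22598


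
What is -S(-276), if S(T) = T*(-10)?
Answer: -2760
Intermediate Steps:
S(T) = -10*T
-S(-276) = -(-10)*(-276) = -1*2760 = -2760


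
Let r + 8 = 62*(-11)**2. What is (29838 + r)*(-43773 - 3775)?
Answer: -1775061936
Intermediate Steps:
r = 7494 (r = -8 + 62*(-11)**2 = -8 + 62*121 = -8 + 7502 = 7494)
(29838 + r)*(-43773 - 3775) = (29838 + 7494)*(-43773 - 3775) = 37332*(-47548) = -1775061936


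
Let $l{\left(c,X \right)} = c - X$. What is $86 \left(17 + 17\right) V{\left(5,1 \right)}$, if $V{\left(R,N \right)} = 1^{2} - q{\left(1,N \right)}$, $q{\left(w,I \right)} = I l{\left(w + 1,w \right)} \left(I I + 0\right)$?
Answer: $0$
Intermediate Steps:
$q{\left(w,I \right)} = I^{3}$ ($q{\left(w,I \right)} = I \left(\left(w + 1\right) - w\right) \left(I I + 0\right) = I \left(\left(1 + w\right) - w\right) \left(I^{2} + 0\right) = I 1 I^{2} = I I^{2} = I^{3}$)
$V{\left(R,N \right)} = 1 - N^{3}$ ($V{\left(R,N \right)} = 1^{2} - N^{3} = 1 - N^{3}$)
$86 \left(17 + 17\right) V{\left(5,1 \right)} = 86 \left(17 + 17\right) \left(1 - 1^{3}\right) = 86 \cdot 34 \left(1 - 1\right) = 86 \cdot 34 \cdot 0 = 86 \cdot 0 = 0$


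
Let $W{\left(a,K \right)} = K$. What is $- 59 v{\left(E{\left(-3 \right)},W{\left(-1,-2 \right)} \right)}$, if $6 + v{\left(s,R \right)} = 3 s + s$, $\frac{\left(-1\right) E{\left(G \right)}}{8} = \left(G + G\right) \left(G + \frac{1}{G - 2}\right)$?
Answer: $\frac{183018}{5} \approx 36604.0$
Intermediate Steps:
$E{\left(G \right)} = - 16 G \left(G + \frac{1}{-2 + G}\right)$ ($E{\left(G \right)} = - 8 \left(G + G\right) \left(G + \frac{1}{G - 2}\right) = - 8 \cdot 2 G \left(G + \frac{1}{-2 + G}\right) = - 16 G \left(G + \frac{1}{-2 + G}\right)$)
$v{\left(s,R \right)} = -6 + 4 s$ ($v{\left(s,R \right)} = -6 + \left(3 s + s\right) = -6 + 4 s$)
$- 59 v{\left(E{\left(-3 \right)},W{\left(-1,-2 \right)} \right)} = - 59 \left(-6 + 4 \cdot 16 \left(-3\right) \frac{1}{-2 - 3} \left(-1 - \left(-3\right)^{2} + 2 \left(-3\right)\right)\right) = - 59 \left(-6 + 4 \cdot 16 \left(-3\right) \frac{1}{-5} \left(-1 - 9 - 6\right)\right) = - 59 \left(-6 + 4 \cdot 16 \left(-3\right) \left(- \frac{1}{5}\right) \left(-1 - 9 - 6\right)\right) = - 59 \left(-6 + 4 \cdot 16 \left(-3\right) \left(- \frac{1}{5}\right) \left(-16\right)\right) = - 59 \left(-6 + 4 \left(- \frac{768}{5}\right)\right) = - 59 \left(-6 - \frac{3072}{5}\right) = \left(-59\right) \left(- \frac{3102}{5}\right) = \frac{183018}{5}$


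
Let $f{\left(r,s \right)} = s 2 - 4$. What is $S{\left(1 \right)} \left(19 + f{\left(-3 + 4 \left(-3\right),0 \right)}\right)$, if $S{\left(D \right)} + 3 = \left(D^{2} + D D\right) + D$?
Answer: $0$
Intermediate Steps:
$S{\left(D \right)} = -3 + D + 2 D^{2}$ ($S{\left(D \right)} = -3 + \left(\left(D^{2} + D D\right) + D\right) = -3 + \left(\left(D^{2} + D^{2}\right) + D\right) = -3 + \left(2 D^{2} + D\right) = -3 + \left(D + 2 D^{2}\right) = -3 + D + 2 D^{2}$)
$f{\left(r,s \right)} = -4 + 2 s$ ($f{\left(r,s \right)} = 2 s - 4 = -4 + 2 s$)
$S{\left(1 \right)} \left(19 + f{\left(-3 + 4 \left(-3\right),0 \right)}\right) = \left(-3 + 1 + 2 \cdot 1^{2}\right) \left(19 + \left(-4 + 2 \cdot 0\right)\right) = \left(-3 + 1 + 2 \cdot 1\right) \left(19 + \left(-4 + 0\right)\right) = \left(-3 + 1 + 2\right) \left(19 - 4\right) = 0 \cdot 15 = 0$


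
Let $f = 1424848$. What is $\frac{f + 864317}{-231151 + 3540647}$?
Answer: $\frac{2289165}{3309496} \approx 0.6917$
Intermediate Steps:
$\frac{f + 864317}{-231151 + 3540647} = \frac{1424848 + 864317}{-231151 + 3540647} = \frac{2289165}{3309496}$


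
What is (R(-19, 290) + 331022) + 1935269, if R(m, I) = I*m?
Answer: 2260781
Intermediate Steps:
(R(-19, 290) + 331022) + 1935269 = (290*(-19) + 331022) + 1935269 = (-5510 + 331022) + 1935269 = 325512 + 1935269 = 2260781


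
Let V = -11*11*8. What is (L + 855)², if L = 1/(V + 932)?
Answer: 947346841/1296 ≈ 7.3098e+5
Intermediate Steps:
V = -968 (V = -121*8 = -968)
L = -1/36 (L = 1/(-968 + 932) = 1/(-36) = -1/36 ≈ -0.027778)
(L + 855)² = (-1/36 + 855)² = (30779/36)² = 947346841/1296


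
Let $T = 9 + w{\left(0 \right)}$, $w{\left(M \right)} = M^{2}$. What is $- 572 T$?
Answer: $-5148$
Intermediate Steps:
$T = 9$ ($T = 9 + 0^{2} = 9 + 0 = 9$)
$- 572 T = \left(-572\right) 9 = -5148$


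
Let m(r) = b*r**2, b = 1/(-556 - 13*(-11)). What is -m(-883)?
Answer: 779689/413 ≈ 1887.9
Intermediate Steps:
b = -1/413 (b = 1/(-556 + 143) = 1/(-413) = -1/413 ≈ -0.0024213)
m(r) = -r**2/413
-m(-883) = -(-1)*(-883)**2/413 = -(-1)*779689/413 = -1*(-779689/413) = 779689/413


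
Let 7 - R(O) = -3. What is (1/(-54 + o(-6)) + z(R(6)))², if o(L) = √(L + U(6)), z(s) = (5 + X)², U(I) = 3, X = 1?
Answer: (139896*√3 + 3771361*I)/(3*(36*√3 + 971*I)) ≈ 1294.7 - 0.042701*I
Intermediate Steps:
R(O) = 10 (R(O) = 7 - 1*(-3) = 7 + 3 = 10)
z(s) = 36 (z(s) = (5 + 1)² = 6² = 36)
o(L) = √(3 + L) (o(L) = √(L + 3) = √(3 + L))
(1/(-54 + o(-6)) + z(R(6)))² = (1/(-54 + √(3 - 6)) + 36)² = (1/(-54 + √(-3)) + 36)² = (1/(-54 + I*√3) + 36)² = (36 + 1/(-54 + I*√3))²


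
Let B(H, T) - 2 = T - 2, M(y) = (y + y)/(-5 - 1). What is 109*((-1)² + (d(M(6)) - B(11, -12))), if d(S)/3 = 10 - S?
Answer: 5341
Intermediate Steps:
M(y) = -y/3 (M(y) = (2*y)/(-6) = (2*y)*(-⅙) = -y/3)
B(H, T) = T (B(H, T) = 2 + (T - 2) = 2 + (-2 + T) = T)
d(S) = 30 - 3*S (d(S) = 3*(10 - S) = 30 - 3*S)
109*((-1)² + (d(M(6)) - B(11, -12))) = 109*((-1)² + ((30 - (-1)*6) - 1*(-12))) = 109*(1 + ((30 - 3*(-2)) + 12)) = 109*(1 + ((30 + 6) + 12)) = 109*(1 + (36 + 12)) = 109*(1 + 48) = 109*49 = 5341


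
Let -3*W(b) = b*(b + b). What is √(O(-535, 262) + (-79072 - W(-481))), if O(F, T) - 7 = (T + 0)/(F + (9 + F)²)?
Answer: √636937135933819/92047 ≈ 274.18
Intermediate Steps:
W(b) = -2*b²/3 (W(b) = -b*(b + b)/3 = -b*2*b/3 = -2*b²/3)
O(F, T) = 7 + T/(F + (9 + F)²) (O(F, T) = 7 + (T + 0)/(F + (9 + F)²) = 7 + T/(F + (9 + F)²))
√(O(-535, 262) + (-79072 - W(-481))) = √((262 + 7*(-535) + 7*(9 - 535)²)/(-535 + (9 - 535)²) + (-79072 - (-2)*(-481)²/3)) = √((262 - 3745 + 7*(-526)²)/(-535 + (-526)²) + (-79072 - (-2)*231361/3)) = √((262 - 3745 + 7*276676)/(-535 + 276676) + (-79072 - 1*(-462722/3))) = √((262 - 3745 + 1936732)/276141 + (-79072 + 462722/3)) = √((1/276141)*1933249 + 225506/3) = √(1933249/276141 + 225506/3) = √(6919694677/92047) = √636937135933819/92047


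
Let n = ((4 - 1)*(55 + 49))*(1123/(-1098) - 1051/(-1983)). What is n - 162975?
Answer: -19732542049/120963 ≈ -1.6313e+5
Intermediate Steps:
n = -18597124/120963 (n = (3*104)*(1123*(-1/1098) - 1051*(-1/1983)) = 312*(-1123/1098 + 1051/1983) = 312*(-357637/725778) = -18597124/120963 ≈ -153.74)
n - 162975 = -18597124/120963 - 162975 = -19732542049/120963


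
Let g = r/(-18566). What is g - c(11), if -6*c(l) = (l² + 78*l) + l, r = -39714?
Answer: 1551552/9283 ≈ 167.14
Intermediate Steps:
g = 19857/9283 (g = -39714/(-18566) = -39714*(-1/18566) = 19857/9283 ≈ 2.1391)
c(l) = -79*l/6 - l²/6 (c(l) = -((l² + 78*l) + l)/6 = -(l² + 79*l)/6 = -79*l/6 - l²/6)
g - c(11) = 19857/9283 - (-1)*11*(79 + 11)/6 = 19857/9283 - (-1)*11*90/6 = 19857/9283 - 1*(-165) = 19857/9283 + 165 = 1551552/9283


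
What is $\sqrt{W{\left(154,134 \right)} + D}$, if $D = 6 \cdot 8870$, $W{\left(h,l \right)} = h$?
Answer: $\sqrt{53374} \approx 231.03$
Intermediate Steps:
$D = 53220$
$\sqrt{W{\left(154,134 \right)} + D} = \sqrt{154 + 53220} = \sqrt{53374}$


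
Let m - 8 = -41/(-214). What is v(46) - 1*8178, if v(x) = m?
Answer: -1748339/214 ≈ -8169.8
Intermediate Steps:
m = 1753/214 (m = 8 - 41/(-214) = 8 - 41*(-1/214) = 8 + 41/214 = 1753/214 ≈ 8.1916)
v(x) = 1753/214
v(46) - 1*8178 = 1753/214 - 1*8178 = 1753/214 - 8178 = -1748339/214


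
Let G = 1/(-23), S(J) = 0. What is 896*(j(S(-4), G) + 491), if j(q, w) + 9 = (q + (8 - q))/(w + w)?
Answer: 349440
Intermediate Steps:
G = -1/23 ≈ -0.043478
j(q, w) = -9 + 4/w (j(q, w) = -9 + (q + (8 - q))/(w + w) = -9 + 8/((2*w)) = -9 + 8*(1/(2*w)) = -9 + 4/w)
896*(j(S(-4), G) + 491) = 896*((-9 + 4/(-1/23)) + 491) = 896*((-9 + 4*(-23)) + 491) = 896*((-9 - 92) + 491) = 896*(-101 + 491) = 896*390 = 349440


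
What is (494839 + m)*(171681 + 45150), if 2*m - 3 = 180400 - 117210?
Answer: 228295071801/2 ≈ 1.1415e+11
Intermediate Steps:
m = 63193/2 (m = 3/2 + (180400 - 117210)/2 = 3/2 + (1/2)*63190 = 3/2 + 31595 = 63193/2 ≈ 31597.)
(494839 + m)*(171681 + 45150) = (494839 + 63193/2)*(171681 + 45150) = (1052871/2)*216831 = 228295071801/2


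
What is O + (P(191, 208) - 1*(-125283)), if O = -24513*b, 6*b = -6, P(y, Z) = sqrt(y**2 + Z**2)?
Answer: 149796 + sqrt(79745) ≈ 1.5008e+5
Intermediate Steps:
P(y, Z) = sqrt(Z**2 + y**2)
b = -1 (b = (1/6)*(-6) = -1)
O = 24513 (O = -24513*(-1) = 24513)
O + (P(191, 208) - 1*(-125283)) = 24513 + (sqrt(208**2 + 191**2) - 1*(-125283)) = 24513 + (sqrt(43264 + 36481) + 125283) = 24513 + (sqrt(79745) + 125283) = 24513 + (125283 + sqrt(79745)) = 149796 + sqrt(79745)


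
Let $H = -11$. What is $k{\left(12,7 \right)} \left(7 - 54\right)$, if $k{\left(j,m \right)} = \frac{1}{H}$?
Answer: $\frac{47}{11} \approx 4.2727$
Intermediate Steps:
$k{\left(j,m \right)} = - \frac{1}{11}$ ($k{\left(j,m \right)} = \frac{1}{-11} = - \frac{1}{11}$)
$k{\left(12,7 \right)} \left(7 - 54\right) = - \frac{7 - 54}{11} = \left(- \frac{1}{11}\right) \left(-47\right) = \frac{47}{11}$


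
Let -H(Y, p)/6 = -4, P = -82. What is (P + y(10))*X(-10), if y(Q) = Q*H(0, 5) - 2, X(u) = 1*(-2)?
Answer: -312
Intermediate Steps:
H(Y, p) = 24 (H(Y, p) = -6*(-4) = 24)
X(u) = -2
y(Q) = -2 + 24*Q (y(Q) = Q*24 - 2 = 24*Q - 2 = -2 + 24*Q)
(P + y(10))*X(-10) = (-82 + (-2 + 24*10))*(-2) = (-82 + (-2 + 240))*(-2) = (-82 + 238)*(-2) = 156*(-2) = -312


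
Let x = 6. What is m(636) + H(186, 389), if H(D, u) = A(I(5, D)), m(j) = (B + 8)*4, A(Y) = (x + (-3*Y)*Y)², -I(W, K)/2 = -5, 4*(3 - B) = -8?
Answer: 86488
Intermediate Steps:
B = 5 (B = 3 - ¼*(-8) = 3 + 2 = 5)
I(W, K) = 10 (I(W, K) = -2*(-5) = 10)
A(Y) = (6 - 3*Y²)² (A(Y) = (6 + (-3*Y)*Y)² = (6 - 3*Y²)²)
m(j) = 52 (m(j) = (5 + 8)*4 = 13*4 = 52)
H(D, u) = 86436 (H(D, u) = 9*(-2 + 10²)² = 9*(-2 + 100)² = 9*98² = 9*9604 = 86436)
m(636) + H(186, 389) = 52 + 86436 = 86488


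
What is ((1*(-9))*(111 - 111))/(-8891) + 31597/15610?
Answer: 31597/15610 ≈ 2.0242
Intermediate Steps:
((1*(-9))*(111 - 111))/(-8891) + 31597/15610 = -9*0*(-1/8891) + 31597*(1/15610) = 0*(-1/8891) + 31597/15610 = 0 + 31597/15610 = 31597/15610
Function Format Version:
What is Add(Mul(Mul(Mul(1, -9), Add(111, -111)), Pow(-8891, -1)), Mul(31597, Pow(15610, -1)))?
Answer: Rational(31597, 15610) ≈ 2.0242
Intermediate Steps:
Add(Mul(Mul(Mul(1, -9), Add(111, -111)), Pow(-8891, -1)), Mul(31597, Pow(15610, -1))) = Add(Mul(Mul(-9, 0), Rational(-1, 8891)), Mul(31597, Rational(1, 15610))) = Add(Mul(0, Rational(-1, 8891)), Rational(31597, 15610)) = Add(0, Rational(31597, 15610)) = Rational(31597, 15610)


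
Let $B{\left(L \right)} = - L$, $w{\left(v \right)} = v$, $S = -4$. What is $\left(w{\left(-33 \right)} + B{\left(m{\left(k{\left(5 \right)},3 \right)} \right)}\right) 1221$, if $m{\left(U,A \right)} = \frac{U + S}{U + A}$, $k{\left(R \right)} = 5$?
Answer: $- \frac{323565}{8} \approx -40446.0$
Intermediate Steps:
$m{\left(U,A \right)} = \frac{-4 + U}{A + U}$ ($m{\left(U,A \right)} = \frac{U - 4}{U + A} = \frac{-4 + U}{A + U}$)
$\left(w{\left(-33 \right)} + B{\left(m{\left(k{\left(5 \right)},3 \right)} \right)}\right) 1221 = \left(-33 - \frac{-4 + 5}{3 + 5}\right) 1221 = \left(-33 - \frac{1}{8} \cdot 1\right) 1221 = \left(-33 - \frac{1}{8}\right) 1221 = \left(- \frac{265}{8}\right) 1221 = - \frac{323565}{8}$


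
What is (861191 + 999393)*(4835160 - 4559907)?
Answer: 512131327752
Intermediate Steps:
(861191 + 999393)*(4835160 - 4559907) = 1860584*275253 = 512131327752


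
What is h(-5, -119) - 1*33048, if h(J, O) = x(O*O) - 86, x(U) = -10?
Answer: -33144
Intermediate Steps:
h(J, O) = -96 (h(J, O) = -10 - 86 = -96)
h(-5, -119) - 1*33048 = -96 - 1*33048 = -96 - 33048 = -33144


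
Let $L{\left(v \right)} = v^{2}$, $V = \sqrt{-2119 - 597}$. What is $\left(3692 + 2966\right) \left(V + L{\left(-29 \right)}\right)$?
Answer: $5599378 + 13316 i \sqrt{679} \approx 5.5994 \cdot 10^{6} + 3.4698 \cdot 10^{5} i$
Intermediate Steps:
$V = 2 i \sqrt{679}$ ($V = \sqrt{-2716} = 2 i \sqrt{679} \approx 52.115 i$)
$\left(3692 + 2966\right) \left(V + L{\left(-29 \right)}\right) = \left(3692 + 2966\right) \left(2 i \sqrt{679} + \left(-29\right)^{2}\right) = 6658 \left(2 i \sqrt{679} + 841\right) = 6658 \left(841 + 2 i \sqrt{679}\right) = 5599378 + 13316 i \sqrt{679}$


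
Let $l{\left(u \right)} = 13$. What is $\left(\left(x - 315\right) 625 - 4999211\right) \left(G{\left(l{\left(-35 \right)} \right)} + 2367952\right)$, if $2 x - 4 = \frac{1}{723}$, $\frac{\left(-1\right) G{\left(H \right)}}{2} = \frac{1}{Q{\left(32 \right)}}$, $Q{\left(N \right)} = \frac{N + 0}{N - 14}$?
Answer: $- \frac{142299303273297217}{11568} \approx -1.2301 \cdot 10^{13}$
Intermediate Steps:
$Q{\left(N \right)} = \frac{N}{-14 + N}$
$G{\left(H \right)} = - \frac{9}{8}$ ($G{\left(H \right)} = - \frac{2}{32 \frac{1}{-14 + 32}} = - \frac{2}{32 \cdot \frac{1}{18}} = - \frac{2}{\frac{16}{9}} = \left(-2\right) \frac{9}{16} = - \frac{9}{8}$)
$x = \frac{2893}{1446}$ ($x = 2 + \frac{1}{2 \cdot 723} = 2 + \frac{1}{2} \cdot \frac{1}{723} = 2 + \frac{1}{1446} = \frac{2893}{1446} \approx 2.0007$)
$\left(\left(x - 315\right) 625 - 4999211\right) \left(G{\left(l{\left(-35 \right)} \right)} + 2367952\right) = \left(\left(\frac{2893}{1446} - 315\right) 625 - 4999211\right) \left(- \frac{9}{8} + 2367952\right) = \left(\left(- \frac{452597}{1446}\right) 625 - 4999211\right) \frac{18943607}{8} = \left(- \frac{282873125}{1446} - 4999211\right) \frac{18943607}{8} = \left(- \frac{7511732231}{1446}\right) \frac{18943607}{8} = - \frac{142299303273297217}{11568}$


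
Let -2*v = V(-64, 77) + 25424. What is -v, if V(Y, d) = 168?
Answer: 12796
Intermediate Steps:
v = -12796 (v = -(168 + 25424)/2 = -1/2*25592 = -12796)
-v = -1*(-12796) = 12796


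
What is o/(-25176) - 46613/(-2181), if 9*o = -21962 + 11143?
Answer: 3528452077/164726568 ≈ 21.420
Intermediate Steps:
o = -10819/9 (o = (-21962 + 11143)/9 = (⅑)*(-10819) = -10819/9 ≈ -1202.1)
o/(-25176) - 46613/(-2181) = -10819/9/(-25176) - 46613/(-2181) = -10819/9*(-1/25176) - 46613*(-1/2181) = 10819/226584 + 46613/2181 = 3528452077/164726568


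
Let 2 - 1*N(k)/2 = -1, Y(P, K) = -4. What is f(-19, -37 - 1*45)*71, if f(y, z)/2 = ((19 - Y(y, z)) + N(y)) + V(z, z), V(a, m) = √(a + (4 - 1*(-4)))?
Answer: 4118 + 142*I*√74 ≈ 4118.0 + 1221.5*I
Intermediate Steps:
V(a, m) = √(8 + a) (V(a, m) = √(a + (4 + 4)) = √(a + 8) = √(8 + a))
N(k) = 6 (N(k) = 4 - 2*(-1) = 4 + 2 = 6)
f(y, z) = 58 + 2*√(8 + z) (f(y, z) = 2*(((19 - 1*(-4)) + 6) + √(8 + z)) = 2*(((19 + 4) + 6) + √(8 + z)) = 2*((23 + 6) + √(8 + z)) = 2*(29 + √(8 + z)) = 58 + 2*√(8 + z))
f(-19, -37 - 1*45)*71 = (58 + 2*√(8 + (-37 - 1*45)))*71 = (58 + 2*√(8 + (-37 - 45)))*71 = (58 + 2*√(8 - 82))*71 = (58 + 2*√(-74))*71 = (58 + 2*(I*√74))*71 = (58 + 2*I*√74)*71 = 4118 + 142*I*√74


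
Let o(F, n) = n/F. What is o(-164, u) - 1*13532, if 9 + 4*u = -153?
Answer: -4438415/328 ≈ -13532.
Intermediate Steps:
u = -81/2 (u = -9/4 + (¼)*(-153) = -9/4 - 153/4 = -81/2 ≈ -40.500)
o(-164, u) - 1*13532 = -81/2/(-164) - 1*13532 = -81/2*(-1/164) - 13532 = 81/328 - 13532 = -4438415/328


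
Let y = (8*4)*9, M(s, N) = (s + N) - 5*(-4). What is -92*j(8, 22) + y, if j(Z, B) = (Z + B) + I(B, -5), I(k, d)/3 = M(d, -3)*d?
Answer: 14088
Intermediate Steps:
M(s, N) = 20 + N + s (M(s, N) = (N + s) + 20 = 20 + N + s)
y = 288 (y = 32*9 = 288)
I(k, d) = 3*d*(17 + d) (I(k, d) = 3*((20 - 3 + d)*d) = 3*((17 + d)*d) = 3*(d*(17 + d)) = 3*d*(17 + d))
j(Z, B) = -180 + B + Z (j(Z, B) = (Z + B) + 3*(-5)*(17 - 5) = (B + Z) + 3*(-5)*12 = (B + Z) - 180 = -180 + B + Z)
-92*j(8, 22) + y = -92*(-180 + 22 + 8) + 288 = -92*(-150) + 288 = 13800 + 288 = 14088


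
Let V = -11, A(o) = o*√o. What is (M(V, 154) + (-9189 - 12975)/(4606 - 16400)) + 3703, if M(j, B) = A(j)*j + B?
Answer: 22755811/5897 + 121*I*√11 ≈ 3858.9 + 401.31*I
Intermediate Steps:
A(o) = o^(3/2)
M(j, B) = B + j^(5/2) (M(j, B) = j^(3/2)*j + B = j^(5/2) + B = B + j^(5/2))
(M(V, 154) + (-9189 - 12975)/(4606 - 16400)) + 3703 = ((154 + (-11)^(5/2)) + (-9189 - 12975)/(4606 - 16400)) + 3703 = ((154 + 121*I*√11) - 22164/(-11794)) + 3703 = ((154 + 121*I*√11) - 22164*(-1/11794)) + 3703 = ((154 + 121*I*√11) + 11082/5897) + 3703 = (919220/5897 + 121*I*√11) + 3703 = 22755811/5897 + 121*I*√11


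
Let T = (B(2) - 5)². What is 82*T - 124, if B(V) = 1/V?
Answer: 3073/2 ≈ 1536.5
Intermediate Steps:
B(V) = 1/V
T = 81/4 (T = (1/2 - 5)² = (½ - 5)² = (-9/2)² = 81/4 ≈ 20.250)
82*T - 124 = 82*(81/4) - 124 = 3321/2 - 124 = 3073/2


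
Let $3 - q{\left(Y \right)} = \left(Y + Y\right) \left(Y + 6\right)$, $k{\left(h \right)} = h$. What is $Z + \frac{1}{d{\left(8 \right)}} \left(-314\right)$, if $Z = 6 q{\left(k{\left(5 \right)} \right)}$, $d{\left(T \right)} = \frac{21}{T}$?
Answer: $- \frac{15994}{21} \approx -761.62$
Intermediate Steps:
$q{\left(Y \right)} = 3 - 2 Y \left(6 + Y\right)$ ($q{\left(Y \right)} = 3 - \left(Y + Y\right) \left(Y + 6\right) = 3 - 2 Y \left(6 + Y\right)$)
$Z = -642$ ($Z = 6 \left(3 - 60 - 2 \cdot 5^{2}\right) = 6 \left(3 - 60 - 50\right) = 6 \left(-107\right) = -642$)
$Z + \frac{1}{d{\left(8 \right)}} \left(-314\right) = -642 + \frac{1}{21 \cdot \frac{1}{8}} \left(-314\right) = -642 + \frac{1}{\frac{21}{8}} \left(-314\right) = -642 + \frac{8}{21} \left(-314\right) = -642 - \frac{2512}{21} = - \frac{15994}{21}$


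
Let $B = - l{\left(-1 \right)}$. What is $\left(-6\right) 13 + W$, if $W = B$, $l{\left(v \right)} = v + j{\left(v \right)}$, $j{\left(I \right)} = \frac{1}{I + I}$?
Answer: $- \frac{153}{2} \approx -76.5$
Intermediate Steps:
$j{\left(I \right)} = \frac{1}{2 I}$
$l{\left(v \right)} = v + \frac{1}{2 v}$
$B = \frac{3}{2}$ ($B = - (-1 + \frac{1}{2 \left(-1\right)}) = - (-1 + \frac{1}{2} \left(-1\right)) = - (-1 - \frac{1}{2}) = \left(-1\right) \left(- \frac{3}{2}\right) = \frac{3}{2} \approx 1.5$)
$W = \frac{3}{2} \approx 1.5$
$\left(-6\right) 13 + W = \left(-6\right) 13 + \frac{3}{2} = -78 + \frac{3}{2} = - \frac{153}{2}$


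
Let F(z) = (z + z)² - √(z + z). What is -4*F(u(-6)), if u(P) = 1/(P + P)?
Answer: -⅑ + 2*I*√6/3 ≈ -0.11111 + 1.633*I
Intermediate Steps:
u(P) = 1/(2*P)
F(z) = 4*z² - √2*√z (F(z) = (2*z)² - √(2*z) = 4*z² - √2*√z)
-4*F(u(-6)) = -4*(4*((½)/(-6))² - √2*√((½)/(-6))) = -4*(4*((½)*(-⅙))² - √2*√((½)*(-⅙))) = -4*(4*(-1/12)² - √2*√(-1/12)) = -4*(4*(1/144) - √2*I*√3/6) = -4*(1/36 - I*√6/6) = -⅑ + 2*I*√6/3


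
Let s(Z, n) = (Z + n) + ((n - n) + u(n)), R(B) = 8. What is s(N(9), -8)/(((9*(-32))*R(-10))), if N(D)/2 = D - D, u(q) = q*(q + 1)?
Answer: -1/48 ≈ -0.020833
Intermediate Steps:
u(q) = q*(1 + q)
N(D) = 0 (N(D) = 2*(D - D) = 2*0 = 0)
s(Z, n) = Z + n + n*(1 + n) (s(Z, n) = (Z + n) + ((n - n) + n*(1 + n)) = (Z + n) + (0 + n*(1 + n)) = (Z + n) + n*(1 + n) = Z + n + n*(1 + n))
s(N(9), -8)/(((9*(-32))*R(-10))) = (0 - 8 - 8*(1 - 8))/(((9*(-32))*8)) = (0 - 8 - 8*(-7))/((-288*8)) = (0 - 8 + 56)/(-2304) = 48*(-1/2304) = -1/48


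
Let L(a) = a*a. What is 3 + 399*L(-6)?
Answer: 14367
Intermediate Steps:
L(a) = a²
3 + 399*L(-6) = 3 + 399*(-6)² = 3 + 399*36 = 3 + 14364 = 14367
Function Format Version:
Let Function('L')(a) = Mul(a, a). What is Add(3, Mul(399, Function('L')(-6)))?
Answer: 14367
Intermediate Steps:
Function('L')(a) = Pow(a, 2)
Add(3, Mul(399, Function('L')(-6))) = Add(3, Mul(399, Pow(-6, 2))) = Add(3, Mul(399, 36)) = Add(3, 14364) = 14367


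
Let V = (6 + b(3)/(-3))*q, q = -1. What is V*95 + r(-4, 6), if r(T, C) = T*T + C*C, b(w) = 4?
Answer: -1174/3 ≈ -391.33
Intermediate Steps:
r(T, C) = C² + T² (r(T, C) = T² + C² = C² + T²)
V = -14/3 (V = (6 + 4/(-3))*(-1) = (6 + 4*(-⅓))*(-1) = (6 - 4/3)*(-1) = (14/3)*(-1) = -14/3 ≈ -4.6667)
V*95 + r(-4, 6) = -14/3*95 + (6² + (-4)²) = -1330/3 + (36 + 16) = -1330/3 + 52 = -1174/3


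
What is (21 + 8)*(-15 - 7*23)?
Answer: -5104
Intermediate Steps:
(21 + 8)*(-15 - 7*23) = 29*(-15 - 161) = 29*(-176) = -5104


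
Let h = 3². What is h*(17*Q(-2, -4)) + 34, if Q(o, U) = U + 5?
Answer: 187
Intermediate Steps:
Q(o, U) = 5 + U
h = 9
h*(17*Q(-2, -4)) + 34 = 9*(17*(5 - 4)) + 34 = 9*(17*1) + 34 = 9*17 + 34 = 153 + 34 = 187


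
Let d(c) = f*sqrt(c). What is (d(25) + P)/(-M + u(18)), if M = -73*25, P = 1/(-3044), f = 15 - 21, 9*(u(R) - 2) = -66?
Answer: -273963/16617196 ≈ -0.016487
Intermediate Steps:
u(R) = -16/3 (u(R) = 2 + (1/9)*(-66) = 2 - 22/3 = -16/3)
f = -6
P = -1/3044 ≈ -0.00032852
d(c) = -6*sqrt(c)
M = -1825
(d(25) + P)/(-M + u(18)) = (-6*sqrt(25) - 1/3044)/(-1*(-1825) - 16/3) = (-6*5 - 1/3044)/(1825 - 16/3) = (-30 - 1/3044)/(5459/3) = -91321/3044*3/5459 = -273963/16617196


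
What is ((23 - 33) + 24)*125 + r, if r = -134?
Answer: 1616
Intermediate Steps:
((23 - 33) + 24)*125 + r = ((23 - 33) + 24)*125 - 134 = (-10 + 24)*125 - 134 = 14*125 - 134 = 1750 - 134 = 1616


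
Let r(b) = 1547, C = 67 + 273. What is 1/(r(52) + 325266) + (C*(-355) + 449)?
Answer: -39299590062/326813 ≈ -1.2025e+5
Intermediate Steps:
C = 340
1/(r(52) + 325266) + (C*(-355) + 449) = 1/(1547 + 325266) + (340*(-355) + 449) = 1/326813 + (-120700 + 449) = 1/326813 - 120251 = -39299590062/326813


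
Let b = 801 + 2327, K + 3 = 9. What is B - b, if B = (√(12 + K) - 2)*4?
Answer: -3136 + 12*√2 ≈ -3119.0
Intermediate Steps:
K = 6 (K = -3 + 9 = 6)
B = -8 + 12*√2 (B = (√(12 + 6) - 2)*4 = (√18 - 2)*4 = (3*√2 - 2)*4 = (-2 + 3*√2)*4 = -8 + 12*√2 ≈ 8.9706)
b = 3128
B - b = (-8 + 12*√2) - 1*3128 = (-8 + 12*√2) - 3128 = -3136 + 12*√2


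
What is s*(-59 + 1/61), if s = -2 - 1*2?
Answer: 14392/61 ≈ 235.93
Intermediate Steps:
s = -4 (s = -2 - 2 = -4)
s*(-59 + 1/61) = -4*(-59 + 1/61) = -4*(-3598/61) = 14392/61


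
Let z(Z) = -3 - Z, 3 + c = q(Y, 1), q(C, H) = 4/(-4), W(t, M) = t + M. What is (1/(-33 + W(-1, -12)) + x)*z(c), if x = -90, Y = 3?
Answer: -4141/46 ≈ -90.022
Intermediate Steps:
W(t, M) = M + t
q(C, H) = -1 (q(C, H) = 4*(-¼) = -1)
c = -4 (c = -3 - 1 = -4)
(1/(-33 + W(-1, -12)) + x)*z(c) = (1/(-33 + (-12 - 1)) - 90)*(-3 - 1*(-4)) = (1/(-33 - 13) - 90)*(-3 + 4) = (1/(-46) - 90)*1 = (-1/46 - 90)*1 = -4141/46*1 = -4141/46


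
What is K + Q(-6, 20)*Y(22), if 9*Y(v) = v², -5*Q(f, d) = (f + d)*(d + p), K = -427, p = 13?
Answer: -80941/15 ≈ -5396.1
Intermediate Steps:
Q(f, d) = -(13 + d)*(d + f)/5 (Q(f, d) = -(f + d)*(d + 13)/5 = -(d + f)*(13 + d)/5 = -(13 + d)*(d + f)/5)
Y(v) = v²/9
K + Q(-6, 20)*Y(22) = -427 + (-13/5*20 - 13/5*(-6) - ⅕*20² - ⅕*20*(-6))*((⅑)*22²) = -427 + (-52 + 78/5 - ⅕*400 + 24)*((⅑)*484) = -427 + (-52 + 78/5 - 80 + 24)*(484/9) = -427 - 462/5*484/9 = -427 - 74536/15 = -80941/15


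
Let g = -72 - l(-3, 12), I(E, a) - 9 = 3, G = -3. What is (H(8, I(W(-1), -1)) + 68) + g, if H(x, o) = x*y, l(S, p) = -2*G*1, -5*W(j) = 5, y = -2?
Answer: -26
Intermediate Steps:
W(j) = -1 (W(j) = -1/5*5 = -1)
I(E, a) = 12 (I(E, a) = 9 + 3 = 12)
l(S, p) = 6 (l(S, p) = -2*(-3)*1 = 6*1 = 6)
H(x, o) = -2*x (H(x, o) = x*(-2) = -2*x)
g = -78 (g = -72 - 1*6 = -72 - 6 = -78)
(H(8, I(W(-1), -1)) + 68) + g = (-2*8 + 68) - 78 = (-16 + 68) - 78 = 52 - 78 = -26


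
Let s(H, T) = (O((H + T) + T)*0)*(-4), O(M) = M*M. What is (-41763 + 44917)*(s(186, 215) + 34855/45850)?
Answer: 10993267/4585 ≈ 2397.7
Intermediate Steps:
O(M) = M**2
s(H, T) = 0 (s(H, T) = (((H + T) + T)**2*0)*(-4) = ((H + 2*T)**2*0)*(-4) = 0*(-4) = 0)
(-41763 + 44917)*(s(186, 215) + 34855/45850) = (-41763 + 44917)*(0 + 34855/45850) = 3154*(0 + 34855*(1/45850)) = 3154*(0 + 6971/9170) = 3154*(6971/9170) = 10993267/4585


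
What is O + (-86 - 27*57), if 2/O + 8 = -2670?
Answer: -2175876/1339 ≈ -1625.0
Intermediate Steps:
O = -1/1339 (O = 2/(-8 - 2670) = 2/(-2678) = 2*(-1/2678) = -1/1339 ≈ -0.00074683)
O + (-86 - 27*57) = -1/1339 + (-86 - 27*57) = -1/1339 + (-86 - 1539) = -1/1339 - 1625 = -2175876/1339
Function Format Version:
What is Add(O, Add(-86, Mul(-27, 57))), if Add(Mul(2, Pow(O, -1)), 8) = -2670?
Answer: Rational(-2175876, 1339) ≈ -1625.0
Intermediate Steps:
O = Rational(-1, 1339) (O = Mul(2, Pow(Add(-8, -2670), -1)) = Mul(2, Pow(-2678, -1)) = Mul(2, Rational(-1, 2678)) = Rational(-1, 1339) ≈ -0.00074683)
Add(O, Add(-86, Mul(-27, 57))) = Add(Rational(-1, 1339), Add(-86, Mul(-27, 57))) = Add(Rational(-1, 1339), Add(-86, -1539)) = Add(Rational(-1, 1339), -1625) = Rational(-2175876, 1339)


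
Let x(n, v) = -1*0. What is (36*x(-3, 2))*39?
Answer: 0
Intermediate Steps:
x(n, v) = 0
(36*x(-3, 2))*39 = (36*0)*39 = 0*39 = 0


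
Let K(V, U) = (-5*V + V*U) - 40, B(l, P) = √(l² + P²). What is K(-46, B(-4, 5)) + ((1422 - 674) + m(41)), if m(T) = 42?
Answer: 980 - 46*√41 ≈ 685.46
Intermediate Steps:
B(l, P) = √(P² + l²)
K(V, U) = -40 - 5*V + U*V (K(V, U) = (-5*V + U*V) - 40 = -40 - 5*V + U*V)
K(-46, B(-4, 5)) + ((1422 - 674) + m(41)) = (-40 - 5*(-46) + √(5² + (-4)²)*(-46)) + ((1422 - 674) + 42) = (-40 + 230 + √(25 + 16)*(-46)) + (748 + 42) = (-40 + 230 + √41*(-46)) + 790 = (-40 + 230 - 46*√41) + 790 = (190 - 46*√41) + 790 = 980 - 46*√41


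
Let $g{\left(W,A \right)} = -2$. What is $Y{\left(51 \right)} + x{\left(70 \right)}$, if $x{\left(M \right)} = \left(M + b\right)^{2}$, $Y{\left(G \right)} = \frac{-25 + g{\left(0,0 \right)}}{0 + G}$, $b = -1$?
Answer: $\frac{80928}{17} \approx 4760.5$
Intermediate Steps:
$Y{\left(G \right)} = - \frac{27}{G}$ ($Y{\left(G \right)} = \frac{-25 - 2}{0 + G} = - \frac{27}{G}$)
$x{\left(M \right)} = \left(-1 + M\right)^{2}$ ($x{\left(M \right)} = \left(M - 1\right)^{2} = \left(-1 + M\right)^{2}$)
$Y{\left(51 \right)} + x{\left(70 \right)} = - \frac{27}{51} + \left(-1 + 70\right)^{2} = \left(-27\right) \frac{1}{51} + 69^{2} = - \frac{9}{17} + 4761 = \frac{80928}{17}$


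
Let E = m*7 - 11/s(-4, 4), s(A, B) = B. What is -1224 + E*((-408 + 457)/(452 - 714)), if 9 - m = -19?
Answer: -1320629/1048 ≈ -1260.1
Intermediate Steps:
m = 28 (m = 9 - 1*(-19) = 9 + 19 = 28)
E = 773/4 (E = 28*7 - 11/4 = 196 - 11*¼ = 196 - 11/4 = 773/4 ≈ 193.25)
-1224 + E*((-408 + 457)/(452 - 714)) = -1224 + 773*((-408 + 457)/(452 - 714))/4 = -1224 + 773*(49/(-262))/4 = -1224 + 773*(49*(-1/262))/4 = -1224 + (773/4)*(-49/262) = -1224 - 37877/1048 = -1320629/1048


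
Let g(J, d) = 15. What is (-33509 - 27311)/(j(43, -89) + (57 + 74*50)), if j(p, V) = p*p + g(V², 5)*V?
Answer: -60820/4271 ≈ -14.240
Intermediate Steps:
j(p, V) = p² + 15*V (j(p, V) = p*p + 15*V = p² + 15*V)
(-33509 - 27311)/(j(43, -89) + (57 + 74*50)) = (-33509 - 27311)/((43² + 15*(-89)) + (57 + 74*50)) = -60820/((1849 - 1335) + (57 + 3700)) = -60820/(514 + 3757) = -60820/4271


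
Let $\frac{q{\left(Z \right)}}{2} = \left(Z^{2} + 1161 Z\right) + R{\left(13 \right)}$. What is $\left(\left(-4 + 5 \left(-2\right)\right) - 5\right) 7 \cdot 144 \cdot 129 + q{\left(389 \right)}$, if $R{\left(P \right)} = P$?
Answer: $-1264682$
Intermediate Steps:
$q{\left(Z \right)} = 26 + 2 Z^{2} + 2322 Z$ ($q{\left(Z \right)} = 2 \left(\left(Z^{2} + 1161 Z\right) + 13\right) = 2 \left(13 + Z^{2} + 1161 Z\right) = 26 + 2 Z^{2} + 2322 Z$)
$\left(\left(-4 + 5 \left(-2\right)\right) - 5\right) 7 \cdot 144 \cdot 129 + q{\left(389 \right)} = \left(\left(-4 + 5 \left(-2\right)\right) - 5\right) 7 \cdot 144 \cdot 129 + \left(26 + 2 \cdot 389^{2} + 2322 \cdot 389\right) = \left(\left(-4 - 10\right) - 5\right) 7 \cdot 144 \cdot 129 + \left(26 + 2 \cdot 151321 + 903258\right) = \left(-14 - 5\right) 7 \cdot 144 \cdot 129 + \left(26 + 302642 + 903258\right) = \left(-19\right) 7 \cdot 144 \cdot 129 + 1205926 = \left(-133\right) 144 \cdot 129 + 1205926 = \left(-19152\right) 129 + 1205926 = -2470608 + 1205926 = -1264682$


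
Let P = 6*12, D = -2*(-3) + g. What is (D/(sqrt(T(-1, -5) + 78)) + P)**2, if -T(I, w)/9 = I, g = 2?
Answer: 451072/87 + 384*sqrt(87)/29 ≈ 5308.2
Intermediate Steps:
T(I, w) = -9*I
D = 8 (D = -2*(-3) + 2 = 6 + 2 = 8)
P = 72
(D/(sqrt(T(-1, -5) + 78)) + P)**2 = (8/(sqrt(-9*(-1) + 78)) + 72)**2 = (8/(sqrt(9 + 78)) + 72)**2 = (8/(sqrt(87)) + 72)**2 = (8*(sqrt(87)/87) + 72)**2 = (8*sqrt(87)/87 + 72)**2 = (72 + 8*sqrt(87)/87)**2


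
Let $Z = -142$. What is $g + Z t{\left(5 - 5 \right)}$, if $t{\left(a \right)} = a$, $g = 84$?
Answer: $84$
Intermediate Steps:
$g + Z t{\left(5 - 5 \right)} = 84 - 142 \left(5 - 5\right) = 84 - 0 = 84 + 0 = 84$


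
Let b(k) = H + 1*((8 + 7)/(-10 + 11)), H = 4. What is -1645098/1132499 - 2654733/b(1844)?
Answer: -3006513724629/21517481 ≈ -1.3972e+5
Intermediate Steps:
b(k) = 19 (b(k) = 4 + 1*((8 + 7)/(-10 + 11)) = 4 + 1*(15/1) = 4 + 1*(15*1) = 4 + 1*15 = 4 + 15 = 19)
-1645098/1132499 - 2654733/b(1844) = -1645098/1132499 - 2654733/19 = -3006513724629/21517481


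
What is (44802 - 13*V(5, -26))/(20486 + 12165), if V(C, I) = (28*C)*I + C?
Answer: 92057/32651 ≈ 2.8194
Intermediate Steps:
V(C, I) = C + 28*C*I (V(C, I) = 28*C*I + C = C + 28*C*I)
(44802 - 13*V(5, -26))/(20486 + 12165) = (44802 - 65*(1 + 28*(-26)))/(20486 + 12165) = (44802 - 65*(1 - 728))/32651 = (44802 - 65*(-727))*(1/32651) = (44802 - 13*(-3635))*(1/32651) = (44802 + 47255)*(1/32651) = 92057*(1/32651) = 92057/32651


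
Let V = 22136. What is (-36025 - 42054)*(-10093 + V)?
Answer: -940305397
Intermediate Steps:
(-36025 - 42054)*(-10093 + V) = (-36025 - 42054)*(-10093 + 22136) = -78079*12043 = -940305397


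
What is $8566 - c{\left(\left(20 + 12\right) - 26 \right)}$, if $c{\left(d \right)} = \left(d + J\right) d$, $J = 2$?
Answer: $8518$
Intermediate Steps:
$c{\left(d \right)} = d \left(2 + d\right)$ ($c{\left(d \right)} = \left(d + 2\right) d = \left(2 + d\right) d = d \left(2 + d\right)$)
$8566 - c{\left(\left(20 + 12\right) - 26 \right)} = 8566 - \left(\left(20 + 12\right) - 26\right) \left(2 + \left(\left(20 + 12\right) - 26\right)\right) = 8566 - \left(32 - 26\right) \left(2 + \left(32 - 26\right)\right) = 8566 - 6 \left(2 + 6\right) = 8566 - 6 \cdot 8 = 8566 - 48 = 8518$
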